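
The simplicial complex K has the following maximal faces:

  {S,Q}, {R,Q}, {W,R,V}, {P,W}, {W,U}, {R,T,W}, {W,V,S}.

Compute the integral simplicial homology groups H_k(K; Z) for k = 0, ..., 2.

H_0 ≅ Z,  H_1 ≅ Z,  H_2 = 0.

We work with the vertex ordering P < Q < R < S < T < U < V < W. The simplices of K, each written with vertices in increasing order, are:

  0-simplices (8): P, Q, R, S, T, U, V, W
  1-simplices (11): PW, QR, QS, RT, RV, RW, SV, SW, TW, UW, VW
  2-simplices (3): RTW, RVW, SVW

Hence C_0 ≅ Z^8, C_1 ≅ Z^11, C_2 ≅ Z^3.

The boundary map ∂_1: C_1 → C_0 sends each edge [p,q] (with p < q) to q − p. For instance
  ∂SV = V − S.
The resulting 8×11 matrix has rank 7, and its Smith normal form has invariant factors (1,1,1,1,1,1,1).

∂_2: C_2 → C_1 acts by ∂[p,q,r] = [q,r] − [p,r] + [p,q]. For instance
  ∂RVW = VW − RW + RV,
  ∂SVW = VW − SW + SV.
The resulting 11×3 matrix has rank 3, and its Smith normal form has invariant factors (1,1,1).

From H_k ≅ ker(∂_k) / im(∂_{k+1}) we obtain:

  H_0: rank C_0 − rank ∂_1 = 8 − 7 = 1, and the invariant factors of ∂_1 are all 1, so H_0 = Z.
  H_1: rank ker ∂_1 − rank ∂_2 = (11 − 7) − 3 = 1, and the invariant factors of ∂_2 are all 1, so H_1 = Z.
  H_2: rank ker ∂_2 − rank ∂_3 = (3 − 3) − 0 = 0, and there is no ∂_3, so H_2 = 0.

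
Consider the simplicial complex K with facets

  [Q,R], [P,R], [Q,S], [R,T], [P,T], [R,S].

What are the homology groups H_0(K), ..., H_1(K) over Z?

We work with the vertex ordering P < Q < R < S < T. The simplices of K, each written with vertices in increasing order, are:

  0-simplices (5): P, Q, R, S, T
  1-simplices (6): PR, PT, QR, QS, RS, RT

giving chain groups C_0 ≅ Z^5, C_1 ≅ Z^6.

∂_1: C_1 → C_0 maps an edge to its endpoints' difference, ∂[p,q] = q − p.
As a 5×6 matrix over Z this has rank 4, with invariant factors (1,1,1,1).

Now H_k = ker ∂_k / im ∂_{k+1}, so:

  H_0: rank C_0 − rank ∂_1 = 5 − 4 = 1, and the invariant factors of ∂_1 are all 1, so H_0 = Z.
  H_1: rank ker ∂_1 − rank ∂_2 = (6 − 4) − 0 = 2, and there is no ∂_2, so H_1 = Z^2.

As a check, the Euler characteristic is 5 − 6 = -1, which agrees with 1 − 2 = -1.

H_0 ≅ Z,  H_1 ≅ Z^2.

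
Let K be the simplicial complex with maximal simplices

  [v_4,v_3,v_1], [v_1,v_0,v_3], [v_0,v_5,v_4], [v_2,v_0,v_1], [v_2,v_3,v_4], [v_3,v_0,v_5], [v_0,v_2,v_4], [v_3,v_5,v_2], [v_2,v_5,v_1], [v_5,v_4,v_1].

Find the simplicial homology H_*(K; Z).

Fix the vertex order v_0 < v_1 < v_2 < v_3 < v_4 < v_5 and write every simplex with vertices in increasing order. Then dim K = 2 and the simplices of K are:

  0-simplices (6): [v_0], [v_1], [v_2], [v_3], [v_4], [v_5]
  1-simplices (15): (15 of them)
  2-simplices (10): [v_0,v_1,v_2], [v_0,v_1,v_3], [v_0,v_2,v_4], [v_0,v_3,v_5], [v_0,v_4,v_5], [v_1,v_2,v_5], [v_1,v_3,v_4], [v_1,v_4,v_5], [v_2,v_3,v_4], [v_2,v_3,v_5]

Hence C_0 ≅ Z^6, C_1 ≅ Z^15, C_2 ≅ Z^10.

∂_1: C_1 → C_0 sends each edge [p,q] (with p < q) to q − p.
As a 6×15 matrix over Z this has rank 5, with invariant factors (1,1,1,1,1).

Boundary ∂_2: C_2 → C_1 acts by ∂[p,q,r] = [q,r] − [p,r] + [p,q]. For instance
  ∂[v_1,v_4,v_5] = [v_4,v_5] − [v_1,v_5] + [v_1,v_4],
  ∂[v_2,v_3,v_4] = [v_3,v_4] − [v_2,v_4] + [v_2,v_3].
This gives a 15×10 integer matrix of rank 10; reducing to Smith normal form yields diagonal entries (1,1,1,1,1,1,1,1,1,2).

Reading off H_k = ker ∂_k / im ∂_{k+1}:

  H_0: rank C_0 − rank ∂_1 = 6 − 5 = 1, and the invariant factors of ∂_1 are all 1, so H_0 = Z.
  H_1: rank ker ∂_1 − rank ∂_2 = (15 − 5) − 10 = 0, and ∂_2 has invariant factor 2 > 1, so H_1 = Z/2.
  H_2: rank ker ∂_2 − rank ∂_3 = (10 − 10) − 0 = 0, and there is no ∂_3, so H_2 = 0.

As a check, the Euler characteristic is 6 − 15 + 10 = 1, which agrees with 1 − 0 + 0 = 1.

H_0 = Z,  H_1 = Z/2,  H_2 = 0.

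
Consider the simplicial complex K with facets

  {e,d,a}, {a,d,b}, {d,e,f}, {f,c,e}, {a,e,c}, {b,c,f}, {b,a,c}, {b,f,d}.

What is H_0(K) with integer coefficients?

H_0 ≅ Z.

Fix the vertex order a < b < c < d < e < f and write every simplex with vertices in increasing order. Then dim K = 2 and the simplices of K are:

  0-simplices (6): a, b, c, d, e, f
  1-simplices (12): ab, ac, ad, ae, bc, bd, bf, ce, cf, de, df, ef
  2-simplices (8): abc, abd, ace, ade, bcf, bdf, cef, def

Hence C_0 ≅ Z^6, C_1 ≅ Z^12, C_2 ≅ Z^8.

The boundary map ∂_1: C_1 → C_0 maps an edge to its endpoints' difference, ∂[p,q] = q − p. For instance
  ∂ae = e − a.
As a 6×12 matrix over Z this has rank 5, with invariant factors (1,1,1,1,1).

Boundary ∂_2: C_2 → C_1 sends each 2-simplex [p,q,r] to [q,r] − [p,r] + [p,q]. For instance
  ∂abd = bd − ad + ab,
  ∂ace = ce − ae + ac.
The resulting 12×8 matrix has rank 7, and its Smith normal form has invariant factors (1,1,1,1,1,1,1).

Reading off H_k = ker ∂_k / im ∂_{k+1}:

  H_0: rank C_0 − rank ∂_1 = 6 − 5 = 1, and the invariant factors of ∂_1 are all 1, so H_0 ≅ Z.

(K is a triangulation of the 2-sphere S^2.)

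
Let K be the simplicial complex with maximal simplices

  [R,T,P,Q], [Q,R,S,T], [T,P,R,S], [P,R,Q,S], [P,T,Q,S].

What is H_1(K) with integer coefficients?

H_1 ≅ 0.

We work with the vertex ordering P < Q < R < S < T. The simplices of K, each written with vertices in increasing order, are:

  0-simplices (5): P, Q, R, S, T
  1-simplices (10): PQ, PR, PS, PT, QR, QS, QT, RS, RT, ST
  2-simplices (10): PQR, PQS, PQT, PRS, PRT, PST, QRS, QRT, QST, RST
  3-simplices (5): PQRS, PQRT, PQST, PRST, QRST

Hence C_0 ≅ Z^5, C_1 ≅ Z^10, C_2 ≅ Z^10, C_3 ≅ Z^5.

Boundary ∂_1: C_1 → C_0 sends each edge [p,q] (with p < q) to q − p. For instance
  ∂PS = S − P.
The 5×10 boundary matrix has rank 4 and Smith normal form diag(1,1,1,1).

Boundary ∂_2: C_2 → C_1 maps a triangle to the signed sum of its edges. For instance
  ∂QRS = RS − QS + QR,
  ∂QRT = RT − QT + QR.
The 10×10 boundary matrix has rank 6 and Smith normal form diag(1,1,1,1,1,1).

∂_3: C_3 → C_2 sends each 3-simplex σ to the alternating sum Σ_i (−1)^i (σ with its i-th vertex removed). For instance
  ∂PQRS = QRS − PRS + PQS − PQR,
  ∂PRST = RST − PST + PRT − PRS.
The 10×5 boundary matrix has rank 4 and Smith normal form diag(1,1,1,1).

From H_k ≅ ker(∂_k) / im(∂_{k+1}) we obtain:

  H_1: rank ker ∂_1 − rank ∂_2 = (10 − 4) − 6 = 0, and the invariant factors of ∂_2 are all 1, so H_1 = 0.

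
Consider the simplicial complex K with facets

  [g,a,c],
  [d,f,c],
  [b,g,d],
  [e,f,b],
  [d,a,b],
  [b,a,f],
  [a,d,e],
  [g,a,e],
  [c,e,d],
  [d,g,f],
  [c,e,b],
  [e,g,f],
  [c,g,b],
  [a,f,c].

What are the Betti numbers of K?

Order the vertices as a < b < c < d < e < f < g. Listing each simplex with vertices in this order, K has dimension 2 with simplices:

  0-simplices (7): a, b, c, d, e, f, g
  1-simplices (21): ab, ac, ad, ae, af, ag, bc, bd, be, bf, bg, cd, ce, cf, cg, de, df, dg, ef, eg, fg
  2-simplices (14): abd, abf, acf, acg, ade, aeg, bce, bcg, bdg, bef, cde, cdf, dfg, efg

giving chain groups C_0 ≅ Z^7, C_1 ≅ Z^21, C_2 ≅ Z^14.

Boundary ∂_1: C_1 → C_0 sends each edge [p,q] (with p < q) to q − p. For instance
  ∂cd = d − c.
The resulting 7×21 matrix has rank 6, and its Smith normal form has invariant factors (1,1,1,1,1,1).

The boundary map ∂_2: C_2 → C_1 sends each 2-simplex [p,q,r] to [q,r] − [p,r] + [p,q]. For instance
  ∂cde = de − ce + cd,
  ∂dfg = fg − dg + df.
As a 21×14 matrix over Z this has rank 13, with invariant factors (1,1,1,1,1,1,1,1,1,1,1,1,1).

Reading off H_k = ker ∂_k / im ∂_{k+1}:

  H_0: rank C_0 − rank ∂_1 = 7 − 6 = 1, and the invariant factors of ∂_1 are all 1, so H_0 = Z.
  H_1: rank ker ∂_1 − rank ∂_2 = (21 − 6) − 13 = 2, and the invariant factors of ∂_2 are all 1, so H_1 = Z^2.
  H_2: rank ker ∂_2 − rank ∂_3 = (14 − 13) − 0 = 1, and there is no ∂_3, so H_2 = Z.

(K is a triangulation of the torus T^2.)

Hence the Betti numbers are b_0 = 1, b_1 = 2, b_2 = 1.

b_0 = 1, b_1 = 2, b_2 = 1.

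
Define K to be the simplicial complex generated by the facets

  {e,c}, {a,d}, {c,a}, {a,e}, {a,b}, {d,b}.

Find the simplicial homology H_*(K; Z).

Order the vertices as a < b < c < d < e. Listing each simplex with vertices in this order, K has dimension 1 with simplices:

  0-simplices (5): a, b, c, d, e
  1-simplices (6): ab, ac, ad, ae, bd, ce

so the chain groups are C_0 ≅ Z^5, C_1 ≅ Z^6.

∂_1: C_1 → C_0 maps an edge to its endpoints' difference, ∂[p,q] = q − p.
The resulting 5×6 matrix has rank 4, and its Smith normal form has invariant factors (1,1,1,1).

Computing H_k = (kernel of ∂_k) / (image of ∂_{k+1}):

  H_0: rank C_0 − rank ∂_1 = 5 − 4 = 1, and the invariant factors of ∂_1 are all 1, so H_0 ≅ Z.
  H_1: rank ker ∂_1 − rank ∂_2 = (6 − 4) − 0 = 2, and there is no ∂_2, so H_1 ≅ Z^2.

H_0 ≅ Z,  H_1 ≅ Z^2.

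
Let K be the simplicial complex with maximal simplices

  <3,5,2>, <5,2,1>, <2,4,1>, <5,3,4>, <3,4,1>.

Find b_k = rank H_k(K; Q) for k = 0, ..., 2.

b_0 = 1, b_1 = 1, b_2 = 0.

Fix the vertex order 1 < 2 < 3 < 4 < 5 and write every simplex with vertices in increasing order. Then dim K = 2 and the simplices of K are:

  0-simplices (5): [1], [2], [3], [4], [5]
  1-simplices (10): [1,2], [1,3], [1,4], [1,5], [2,3], [2,4], [2,5], [3,4], [3,5], [4,5]
  2-simplices (5): [1,2,4], [1,2,5], [1,3,4], [2,3,5], [3,4,5]

giving chain groups C_0 ≅ Z^5, C_1 ≅ Z^10, C_2 ≅ Z^5.

∂_1: C_1 → C_0 maps an edge to its endpoints' difference, ∂[p,q] = q − p. For instance
  ∂[2,4] = [4] − [2].
As a 5×10 matrix over Z this has rank 4, with invariant factors (1,1,1,1).

The boundary map ∂_2: C_2 → C_1 acts by ∂[p,q,r] = [q,r] − [p,r] + [p,q]. For instance
  ∂[3,4,5] = [4,5] − [3,5] + [3,4],
  ∂[1,2,4] = [2,4] − [1,4] + [1,2].
This gives a 10×5 integer matrix of rank 5; reducing to Smith normal form yields diagonal entries (1,1,1,1,1).

Reading off H_k = ker ∂_k / im ∂_{k+1}:

  H_0: rank C_0 − rank ∂_1 = 5 − 4 = 1, and the invariant factors of ∂_1 are all 1, so H_0 ≅ Z.
  H_1: rank ker ∂_1 − rank ∂_2 = (10 − 4) − 5 = 1, and the invariant factors of ∂_2 are all 1, so H_1 ≅ Z.
  H_2: rank ker ∂_2 − rank ∂_3 = (5 − 5) − 0 = 0, and there is no ∂_3, so H_2 ≅ 0.

Hence the Betti numbers are b_0 = 1, b_1 = 1, b_2 = 0.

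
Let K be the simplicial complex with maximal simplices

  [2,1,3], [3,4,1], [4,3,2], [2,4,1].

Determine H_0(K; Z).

H_0 ≅ Z.

Take the total order 1 < 2 < 3 < 4 on the vertex set. Then K (dimension 2) consists of the simplices:

  0-simplices (4): [1], [2], [3], [4]
  1-simplices (6): [1,2], [1,3], [1,4], [2,3], [2,4], [3,4]
  2-simplices (4): [1,2,3], [1,2,4], [1,3,4], [2,3,4]

so the chain groups are C_0 ≅ Z^4, C_1 ≅ Z^6, C_2 ≅ Z^4.

The boundary map ∂_1: C_1 → C_0 maps an edge to its endpoints' difference, ∂[p,q] = q − p. For instance
  ∂[1,3] = [3] − [1].
This gives a 4×6 integer matrix of rank 3; reducing to Smith normal form yields diagonal entries (1,1,1).

The boundary map ∂_2: C_2 → C_1 acts by ∂[p,q,r] = [q,r] − [p,r] + [p,q]. For instance
  ∂[2,3,4] = [3,4] − [2,4] + [2,3],
  ∂[1,3,4] = [3,4] − [1,4] + [1,3].
This gives a 6×4 integer matrix of rank 3; reducing to Smith normal form yields diagonal entries (1,1,1).

Reading off H_k = ker ∂_k / im ∂_{k+1}:

  H_0: rank C_0 − rank ∂_1 = 4 − 3 = 1, and the invariant factors of ∂_1 are all 1, so H_0 ≅ Z.

(K is a triangulation of the 2-sphere S^2.)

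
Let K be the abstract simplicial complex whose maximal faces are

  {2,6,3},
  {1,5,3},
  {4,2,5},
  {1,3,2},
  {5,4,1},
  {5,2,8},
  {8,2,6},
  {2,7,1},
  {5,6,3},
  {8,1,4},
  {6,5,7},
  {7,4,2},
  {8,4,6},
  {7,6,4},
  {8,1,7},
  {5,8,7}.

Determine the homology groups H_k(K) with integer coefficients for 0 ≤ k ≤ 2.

We work with the vertex ordering 1 < 2 < 3 < 4 < 5 < 6 < 7 < 8. The simplices of K, each written with vertices in increasing order, are:

  0-simplices (8): [1], [2], [3], [4], [5], [6], [7], [8]
  1-simplices (24): (24 of them)
  2-simplices (16): [1,2,3], [1,2,7], [1,3,5], [1,4,5], [1,4,8], [1,7,8], [2,3,6], [2,4,5], [2,4,7], [2,5,8], [2,6,8], [3,5,6], [4,6,7], [4,6,8], [5,6,7], [5,7,8]

so the chain groups are C_0 ≅ Z^8, C_1 ≅ Z^24, C_2 ≅ Z^16.

Boundary ∂_1: C_1 → C_0 maps an edge to its endpoints' difference, ∂[p,q] = q − p. For instance
  ∂[1,2] = [2] − [1].
As a 8×24 matrix over Z this has rank 7, with invariant factors (1,1,1,1,1,1,1).

Boundary ∂_2: C_2 → C_1 sends each 2-simplex [p,q,r] to [q,r] − [p,r] + [p,q]. For instance
  ∂[1,2,7] = [2,7] − [1,7] + [1,2],
  ∂[1,7,8] = [7,8] − [1,8] + [1,7].
This gives a 24×16 integer matrix of rank 15; reducing to Smith normal form yields diagonal entries (1,1,1,1,1,1,1,1,1,1,1,1,1,1,1).

Now H_k = ker ∂_k / im ∂_{k+1}, so:

  H_0: rank C_0 − rank ∂_1 = 8 − 7 = 1, and the invariant factors of ∂_1 are all 1, so H_0 ≅ Z.
  H_1: rank ker ∂_1 − rank ∂_2 = (24 − 7) − 15 = 2, and the invariant factors of ∂_2 are all 1, so H_1 ≅ Z^2.
  H_2: rank ker ∂_2 − rank ∂_3 = (16 − 15) − 0 = 1, and there is no ∂_3, so H_2 ≅ Z.

As a check, the Euler characteristic is 8 − 24 + 16 = 0, which agrees with 1 − 2 + 1 = 0.

H_0 = Z,  H_1 = Z^2,  H_2 = Z.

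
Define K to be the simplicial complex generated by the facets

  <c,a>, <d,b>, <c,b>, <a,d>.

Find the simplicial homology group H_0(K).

We work with the vertex ordering a < b < c < d. The simplices of K, each written with vertices in increasing order, are:

  0-simplices (4): a, b, c, d
  1-simplices (4): ac, ad, bc, bd

Hence C_0 ≅ Z^4, C_1 ≅ Z^4.

Boundary ∂_1: C_1 → C_0 maps an edge to its endpoints' difference, ∂[p,q] = q − p. For instance
  ∂bc = c − b.
As a 4×4 matrix over Z this has rank 3, with invariant factors (1,1,1).

Reading off H_k = ker ∂_k / im ∂_{k+1}:

  H_0: rank C_0 − rank ∂_1 = 4 − 3 = 1, and the invariant factors of ∂_1 are all 1, so H_0 ≅ Z.

(K is a triangulation of the circle S^1.)

H_0 = Z.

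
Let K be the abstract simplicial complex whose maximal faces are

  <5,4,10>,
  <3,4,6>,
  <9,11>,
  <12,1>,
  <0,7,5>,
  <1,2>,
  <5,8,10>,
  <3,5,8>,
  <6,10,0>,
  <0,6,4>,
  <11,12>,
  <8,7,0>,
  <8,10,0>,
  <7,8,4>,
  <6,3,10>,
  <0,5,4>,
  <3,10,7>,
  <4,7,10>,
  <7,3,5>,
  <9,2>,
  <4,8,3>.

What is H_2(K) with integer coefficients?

H_2 ≅ Z.

Fix the vertex order 0 < 1 < 2 < 3 < 4 < 5 < 6 < 7 < 8 < 9 < 10 < 11 < 12 and write every simplex with vertices in increasing order. Then dim K = 2 and the simplices of K are:

  0-simplices (13): [0], [1], [2], [3], [4], [5], [6], [7], [8], [9], [10], [11], [12]
  1-simplices (29): (29 of them)
  2-simplices (16): [0,4,5], [0,4,6], [0,5,7], [0,6,10], [0,7,8], [0,8,10], [3,4,6], [3,4,8], [3,5,7], [3,5,8], [3,6,10], [3,7,10], [4,5,10], [4,7,8], [4,7,10], [5,8,10]

giving chain groups C_0 ≅ Z^13, C_1 ≅ Z^29, C_2 ≅ Z^16.

The boundary map ∂_1: C_1 → C_0 is given by ∂[p,q] = [q] − [p]. For instance
  ∂[4,10] = [10] − [4].
As a 13×29 matrix over Z this has rank 11, with invariant factors (1,1,1,1,1,1,1,1,1,1,1).

∂_2: C_2 → C_1 sends each 2-simplex [p,q,r] to [q,r] − [p,r] + [p,q]. For instance
  ∂[3,6,10] = [6,10] − [3,10] + [3,6],
  ∂[4,5,10] = [5,10] − [4,10] + [4,5].
The resulting 29×16 matrix has rank 15, and its Smith normal form has invariant factors (1,1,1,1,1,1,1,1,1,1,1,1,1,1,1).

Now H_k = ker ∂_k / im ∂_{k+1}, so:

  H_2: rank ker ∂_2 − rank ∂_3 = (16 − 15) − 0 = 1, and there is no ∂_3, so H_2 = Z.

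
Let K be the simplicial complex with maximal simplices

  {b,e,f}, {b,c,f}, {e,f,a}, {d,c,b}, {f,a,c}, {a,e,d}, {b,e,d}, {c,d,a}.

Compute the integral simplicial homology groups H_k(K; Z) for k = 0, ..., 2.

H_0 = Z,  H_1 = 0,  H_2 = Z.

Fix the vertex order a < b < c < d < e < f and write every simplex with vertices in increasing order. Then dim K = 2 and the simplices of K are:

  0-simplices (6): a, b, c, d, e, f
  1-simplices (12): ac, ad, ae, af, bc, bd, be, bf, cd, cf, de, ef
  2-simplices (8): acd, acf, ade, aef, bcd, bcf, bde, bef

Hence C_0 ≅ Z^6, C_1 ≅ Z^12, C_2 ≅ Z^8.

The boundary map ∂_1: C_1 → C_0 is given by ∂[p,q] = [q] − [p].
The 6×12 boundary matrix has rank 5 and Smith normal form diag(1,1,1,1,1).

∂_2: C_2 → C_1 acts by ∂[p,q,r] = [q,r] − [p,r] + [p,q]. For instance
  ∂bde = de − be + bd,
  ∂bcf = cf − bf + bc.
This gives a 12×8 integer matrix of rank 7; reducing to Smith normal form yields diagonal entries (1,1,1,1,1,1,1).

Now H_k = ker ∂_k / im ∂_{k+1}, so:

  H_0: rank C_0 − rank ∂_1 = 6 − 5 = 1, and the invariant factors of ∂_1 are all 1, so H_0 ≅ Z.
  H_1: rank ker ∂_1 − rank ∂_2 = (12 − 5) − 7 = 0, and the invariant factors of ∂_2 are all 1, so H_1 ≅ 0.
  H_2: rank ker ∂_2 − rank ∂_3 = (8 − 7) − 0 = 1, and there is no ∂_3, so H_2 ≅ Z.

(K is a triangulation of the 2-sphere S^2.)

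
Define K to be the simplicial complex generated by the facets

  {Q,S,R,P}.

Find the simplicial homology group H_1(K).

H_1 ≅ 0.

Fix the vertex order P < Q < R < S and write every simplex with vertices in increasing order. Then dim K = 3 and the simplices of K are:

  0-simplices (4): P, Q, R, S
  1-simplices (6): PQ, PR, PS, QR, QS, RS
  2-simplices (4): PQR, PQS, PRS, QRS
  3-simplices (1): PQRS

giving chain groups C_0 ≅ Z^4, C_1 ≅ Z^6, C_2 ≅ Z^4, C_3 ≅ Z^1.

∂_1: C_1 → C_0 is given by ∂[p,q] = [q] − [p]. For instance
  ∂PR = R − P.
As a 4×6 matrix over Z this has rank 3, with invariant factors (1,1,1).

The boundary map ∂_2: C_2 → C_1 sends each 2-simplex [p,q,r] to [q,r] − [p,r] + [p,q]. For instance
  ∂QRS = RS − QS + QR,
  ∂PQS = QS − PS + PQ.
The resulting 6×4 matrix has rank 3, and its Smith normal form has invariant factors (1,1,1).

The boundary map ∂_3: C_3 → C_2 sends each 3-simplex σ to the alternating sum Σ_i (−1)^i (σ with its i-th vertex removed). For instance
  ∂PQRS = QRS − PRS + PQS − PQR.
The 4×1 boundary matrix has rank 1 and Smith normal form diag(1).

Now H_k = ker ∂_k / im ∂_{k+1}, so:

  H_1: rank ker ∂_1 − rank ∂_2 = (6 − 3) − 3 = 0, and the invariant factors of ∂_2 are all 1, so H_1 ≅ 0.

(K is a triangulation of the 3-simplex.)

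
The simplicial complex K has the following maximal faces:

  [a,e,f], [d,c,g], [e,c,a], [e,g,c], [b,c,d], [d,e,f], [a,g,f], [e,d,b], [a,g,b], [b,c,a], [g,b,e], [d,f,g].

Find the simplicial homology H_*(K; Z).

K has 7 vertices, 18 edges, 12 triangles.
rank ∂_0 = 0, rank ∂_1 = 6 ⇒ b_0 = 7 − 0 − 6 = 1; all invariant factors of ∂_1 are 1 so no torsion. So H_0 ≅ Z.
rank ∂_1 = 6, rank ∂_2 = 12 ⇒ b_1 = 18 − 6 − 12 = 0; ∂_2 has invariant factor(s) [2] giving torsion. So H_1 ≅ Z/2.
rank ∂_2 = 12, rank ∂_3 = 0 ⇒ b_2 = 12 − 12 − 0 = 0. So H_2 ≅ 0.

H_0 ≅ Z,  H_1 ≅ Z/2,  H_2 = 0.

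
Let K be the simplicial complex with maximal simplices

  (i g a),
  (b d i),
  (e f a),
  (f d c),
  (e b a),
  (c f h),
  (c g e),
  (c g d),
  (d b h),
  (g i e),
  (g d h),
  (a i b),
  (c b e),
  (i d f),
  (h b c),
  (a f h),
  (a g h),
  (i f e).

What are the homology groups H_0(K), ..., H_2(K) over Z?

H_0 ≅ Z,  H_1 ≅ Z ⊕ Z/2Z,  H_2 = 0.

Fix the vertex order a < b < c < d < e < f < g < h < i and write every simplex with vertices in increasing order. Then dim K = 2 and the simplices of K are:

  0-simplices (9): a, b, c, d, e, f, g, h, i
  1-simplices (27): ab, ae, af, ag, ah, ai, bc, bd, be, bh, bi, cd, ce, cf, cg, ch, df, dg, dh, di, ef, eg, ei, fh, fi, gh, gi
  2-simplices (18): abe, abi, aef, afh, agh, agi, bce, bch, bdh, bdi, cdf, cdg, ceg, cfh, dfi, dgh, efi, egi

giving chain groups C_0 ≅ Z^9, C_1 ≅ Z^27, C_2 ≅ Z^18.

Boundary ∂_1: C_1 → C_0 sends each edge [p,q] (with p < q) to q − p. For instance
  ∂bh = h − b.
The 9×27 boundary matrix has rank 8 and Smith normal form diag(1,1,1,1,1,1,1,1).

Boundary ∂_2: C_2 → C_1 maps a triangle to the signed sum of its edges. For instance
  ∂efi = fi − ei + ef,
  ∂agi = gi − ai + ag.
This gives a 27×18 integer matrix of rank 18; reducing to Smith normal form yields diagonal entries (1,1,1,1,1,1,1,1,1,1,1,1,1,1,1,1,1,2).

Reading off H_k = ker ∂_k / im ∂_{k+1}:

  H_0: rank C_0 − rank ∂_1 = 9 − 8 = 1, and the invariant factors of ∂_1 are all 1, so H_0 ≅ Z.
  H_1: rank ker ∂_1 − rank ∂_2 = (27 − 8) − 18 = 1, and ∂_2 has invariant factor 2 > 1, so H_1 ≅ Z ⊕ Z/2Z.
  H_2: rank ker ∂_2 − rank ∂_3 = (18 − 18) − 0 = 0, and there is no ∂_3, so H_2 ≅ 0.

As a check, the Euler characteristic is 9 − 27 + 18 = 0, which agrees with 1 − 1 + 0 = 0.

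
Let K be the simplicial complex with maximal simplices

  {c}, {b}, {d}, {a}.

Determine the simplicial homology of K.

H_0 ≅ Z^4.

Take the total order a < b < c < d on the vertex set. Then K (dimension 0) consists of the simplices:

  0-simplices (4): a, b, c, d

so the chain groups are C_0 ≅ Z^4.

Computing H_k = (kernel of ∂_k) / (image of ∂_{k+1}):

  H_0: rank C_0 − rank ∂_1 = 4 − 0 = 4, and there is no ∂_1, so H_0 = Z^4.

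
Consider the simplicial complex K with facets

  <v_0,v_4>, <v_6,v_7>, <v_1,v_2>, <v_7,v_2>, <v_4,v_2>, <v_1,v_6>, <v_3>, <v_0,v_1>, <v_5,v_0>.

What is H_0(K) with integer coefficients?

Fix the vertex order v_0 < v_1 < v_2 < v_3 < v_4 < v_5 < v_6 < v_7 and write every simplex with vertices in increasing order. Then dim K = 1 and the simplices of K are:

  0-simplices (8): [v_0], [v_1], [v_2], [v_3], [v_4], [v_5], [v_6], [v_7]
  1-simplices (8): [v_0,v_1], [v_0,v_4], [v_0,v_5], [v_1,v_2], [v_1,v_6], [v_2,v_4], [v_2,v_7], [v_6,v_7]

so the chain groups are C_0 ≅ Z^8, C_1 ≅ Z^8.

The boundary map ∂_1: C_1 → C_0 maps an edge to its endpoints' difference, ∂[p,q] = q − p.
The resulting 8×8 matrix has rank 6, and its Smith normal form has invariant factors (1,1,1,1,1,1).

Computing H_k = (kernel of ∂_k) / (image of ∂_{k+1}):

  H_0: rank C_0 − rank ∂_1 = 8 − 6 = 2, and the invariant factors of ∂_1 are all 1, so H_0 = Z^2.

H_0 ≅ Z^2.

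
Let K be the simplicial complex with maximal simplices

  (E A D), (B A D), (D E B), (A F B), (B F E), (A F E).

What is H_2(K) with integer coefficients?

H_2 = Z.

We work with the vertex ordering A < B < D < E < F. The simplices of K, each written with vertices in increasing order, are:

  0-simplices (5): A, B, D, E, F
  1-simplices (9): AB, AD, AE, AF, BD, BE, BF, DE, EF
  2-simplices (6): ABD, ABF, ADE, AEF, BDE, BEF

giving chain groups C_0 ≅ Z^5, C_1 ≅ Z^9, C_2 ≅ Z^6.

The boundary map ∂_1: C_1 → C_0 sends each edge [p,q] (with p < q) to q − p.
This gives a 5×9 integer matrix of rank 4; reducing to Smith normal form yields diagonal entries (1,1,1,1).

∂_2: C_2 → C_1 maps a triangle to the signed sum of its edges. For instance
  ∂ABF = BF − AF + AB,
  ∂BDE = DE − BE + BD.
This gives a 9×6 integer matrix of rank 5; reducing to Smith normal form yields diagonal entries (1,1,1,1,1).

Reading off H_k = ker ∂_k / im ∂_{k+1}:

  H_2: rank ker ∂_2 − rank ∂_3 = (6 − 5) − 0 = 1, and there is no ∂_3, so H_2 ≅ Z.

(K is a triangulation of the 2-sphere S^2.)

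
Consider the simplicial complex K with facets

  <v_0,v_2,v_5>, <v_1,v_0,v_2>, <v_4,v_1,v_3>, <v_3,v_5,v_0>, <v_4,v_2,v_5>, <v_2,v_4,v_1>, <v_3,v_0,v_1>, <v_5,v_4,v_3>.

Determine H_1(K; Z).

Take the total order v_0 < v_1 < v_2 < v_3 < v_4 < v_5 on the vertex set. Then K (dimension 2) consists of the simplices:

  0-simplices (6): [v_0], [v_1], [v_2], [v_3], [v_4], [v_5]
  1-simplices (12): [v_0,v_1], [v_0,v_2], [v_0,v_3], [v_0,v_5], [v_1,v_2], [v_1,v_3], [v_1,v_4], [v_2,v_4], [v_2,v_5], [v_3,v_4], [v_3,v_5], [v_4,v_5]
  2-simplices (8): [v_0,v_1,v_2], [v_0,v_1,v_3], [v_0,v_2,v_5], [v_0,v_3,v_5], [v_1,v_2,v_4], [v_1,v_3,v_4], [v_2,v_4,v_5], [v_3,v_4,v_5]

Hence C_0 ≅ Z^6, C_1 ≅ Z^12, C_2 ≅ Z^8.

∂_1: C_1 → C_0 is given by ∂[p,q] = [q] − [p].
As a 6×12 matrix over Z this has rank 5, with invariant factors (1,1,1,1,1).

∂_2: C_2 → C_1 acts by ∂[p,q,r] = [q,r] − [p,r] + [p,q]. For instance
  ∂[v_3,v_4,v_5] = [v_4,v_5] − [v_3,v_5] + [v_3,v_4],
  ∂[v_2,v_4,v_5] = [v_4,v_5] − [v_2,v_5] + [v_2,v_4].
This gives a 12×8 integer matrix of rank 7; reducing to Smith normal form yields diagonal entries (1,1,1,1,1,1,1).

Reading off H_k = ker ∂_k / im ∂_{k+1}:

  H_1: rank ker ∂_1 − rank ∂_2 = (12 − 5) − 7 = 0, and the invariant factors of ∂_2 are all 1, so H_1 ≅ 0.

H_1 = 0.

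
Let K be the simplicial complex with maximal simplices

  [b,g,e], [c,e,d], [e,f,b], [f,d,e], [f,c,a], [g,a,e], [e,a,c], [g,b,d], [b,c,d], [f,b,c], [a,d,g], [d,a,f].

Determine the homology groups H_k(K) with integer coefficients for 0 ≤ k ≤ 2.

We work with the vertex ordering a < b < c < d < e < f < g. The simplices of K, each written with vertices in increasing order, are:

  0-simplices (7): a, b, c, d, e, f, g
  1-simplices (18): ac, ad, ae, af, ag, bc, bd, be, bf, bg, cd, ce, cf, de, df, dg, ef, eg
  2-simplices (12): ace, acf, adf, adg, aeg, bcd, bcf, bdg, bef, beg, cde, def

Hence C_0 ≅ Z^7, C_1 ≅ Z^18, C_2 ≅ Z^12.

Boundary ∂_1: C_1 → C_0 is given by ∂[p,q] = [q] − [p].
As a 7×18 matrix over Z this has rank 6, with invariant factors (1,1,1,1,1,1).

The boundary map ∂_2: C_2 → C_1 maps a triangle to the signed sum of its edges. For instance
  ∂bcd = cd − bd + bc,
  ∂cde = de − ce + cd.
As a 18×12 matrix over Z this has rank 12, with invariant factors (1,1,1,1,1,1,1,1,1,1,1,2).

From H_k ≅ ker(∂_k) / im(∂_{k+1}) we obtain:

  H_0: rank C_0 − rank ∂_1 = 7 − 6 = 1, and the invariant factors of ∂_1 are all 1, so H_0 = Z.
  H_1: rank ker ∂_1 − rank ∂_2 = (18 − 6) − 12 = 0, and ∂_2 has invariant factor 2 > 1, so H_1 = Z/2.
  H_2: rank ker ∂_2 − rank ∂_3 = (12 − 12) − 0 = 0, and there is no ∂_3, so H_2 = 0.

H_0 ≅ Z,  H_1 ≅ Z/2,  H_2 = 0.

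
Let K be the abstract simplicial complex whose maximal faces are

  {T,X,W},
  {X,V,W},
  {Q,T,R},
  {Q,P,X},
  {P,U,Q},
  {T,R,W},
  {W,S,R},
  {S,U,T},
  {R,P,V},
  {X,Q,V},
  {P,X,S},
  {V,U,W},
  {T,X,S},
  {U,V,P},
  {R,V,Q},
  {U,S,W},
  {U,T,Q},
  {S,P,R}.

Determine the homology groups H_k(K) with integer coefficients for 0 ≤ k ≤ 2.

Fix the vertex order P < Q < R < S < T < U < V < W < X and write every simplex with vertices in increasing order. Then dim K = 2 and the simplices of K are:

  0-simplices (9): P, Q, R, S, T, U, V, W, X
  1-simplices (27): PQ, PR, PS, PU, PV, PX, QR, QT, QU, QV, QX, RS, RT, RV, RW, ST, SU, SW, SX, TU, TW, TX, UV, UW, VW, VX, WX
  2-simplices (18): PQU, PQX, PRS, PRV, PSX, PUV, QRT, QRV, QTU, QVX, RSW, RTW, STU, STX, SUW, TWX, UVW, VWX

giving chain groups C_0 ≅ Z^9, C_1 ≅ Z^27, C_2 ≅ Z^18.

∂_1: C_1 → C_0 is given by ∂[p,q] = [q] − [p].
The resulting 9×27 matrix has rank 8, and its Smith normal form has invariant factors (1,1,1,1,1,1,1,1).

Boundary ∂_2: C_2 → C_1 acts by ∂[p,q,r] = [q,r] − [p,r] + [p,q]. For instance
  ∂QVX = VX − QX + QV,
  ∂TWX = WX − TX + TW.
The resulting 27×18 matrix has rank 18, and its Smith normal form has invariant factors (1,1,1,1,1,1,1,1,1,1,1,1,1,1,1,1,1,2).

Reading off H_k = ker ∂_k / im ∂_{k+1}:

  H_0: rank C_0 − rank ∂_1 = 9 − 8 = 1, and the invariant factors of ∂_1 are all 1, so H_0 ≅ Z.
  H_1: rank ker ∂_1 − rank ∂_2 = (27 − 8) − 18 = 1, and ∂_2 has invariant factor 2 > 1, so H_1 ≅ Z ⊕ Z/2Z.
  H_2: rank ker ∂_2 − rank ∂_3 = (18 − 18) − 0 = 0, and there is no ∂_3, so H_2 ≅ 0.

H_0 ≅ Z,  H_1 ≅ Z ⊕ Z/2Z,  H_2 = 0.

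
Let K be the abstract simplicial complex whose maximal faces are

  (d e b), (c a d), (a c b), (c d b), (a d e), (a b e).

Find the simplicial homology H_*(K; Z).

Fix the vertex order a < b < c < d < e and write every simplex with vertices in increasing order. Then dim K = 2 and the simplices of K are:

  0-simplices (5): a, b, c, d, e
  1-simplices (9): ab, ac, ad, ae, bc, bd, be, cd, de
  2-simplices (6): abc, abe, acd, ade, bcd, bde

giving chain groups C_0 ≅ Z^5, C_1 ≅ Z^9, C_2 ≅ Z^6.

The boundary map ∂_1: C_1 → C_0 maps an edge to its endpoints' difference, ∂[p,q] = q − p.
This gives a 5×9 integer matrix of rank 4; reducing to Smith normal form yields diagonal entries (1,1,1,1).

∂_2: C_2 → C_1 sends each 2-simplex [p,q,r] to [q,r] − [p,r] + [p,q]. For instance
  ∂ade = de − ae + ad,
  ∂abe = be − ae + ab.
This gives a 9×6 integer matrix of rank 5; reducing to Smith normal form yields diagonal entries (1,1,1,1,1).

Computing H_k = (kernel of ∂_k) / (image of ∂_{k+1}):

  H_0: rank C_0 − rank ∂_1 = 5 − 4 = 1, and the invariant factors of ∂_1 are all 1, so H_0 = Z.
  H_1: rank ker ∂_1 − rank ∂_2 = (9 − 4) − 5 = 0, and the invariant factors of ∂_2 are all 1, so H_1 = 0.
  H_2: rank ker ∂_2 − rank ∂_3 = (6 − 5) − 0 = 1, and there is no ∂_3, so H_2 = Z.

As a check, the Euler characteristic is 5 − 9 + 6 = 2, which agrees with 1 − 0 + 1 = 2.

H_0 = Z,  H_1 = 0,  H_2 = Z.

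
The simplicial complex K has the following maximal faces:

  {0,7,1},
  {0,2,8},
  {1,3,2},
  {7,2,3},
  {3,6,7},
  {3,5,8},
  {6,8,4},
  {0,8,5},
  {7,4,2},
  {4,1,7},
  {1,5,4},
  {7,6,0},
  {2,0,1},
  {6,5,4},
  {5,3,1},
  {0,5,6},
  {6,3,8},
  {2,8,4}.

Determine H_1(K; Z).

H_1 = Z ⊕ Z/2.

We work with the vertex ordering 0 < 1 < 2 < 3 < 4 < 5 < 6 < 7 < 8. The simplices of K, each written with vertices in increasing order, are:

  0-simplices (9): [0], [1], [2], [3], [4], [5], [6], [7], [8]
  1-simplices (27): (27 of them)
  2-simplices (18): [0,1,2], [0,1,7], [0,2,8], [0,5,6], [0,5,8], [0,6,7], [1,2,3], [1,3,5], [1,4,5], [1,4,7], [2,3,7], [2,4,7], [2,4,8], [3,5,8], [3,6,7], [3,6,8], [4,5,6], [4,6,8]

so the chain groups are C_0 ≅ Z^9, C_1 ≅ Z^27, C_2 ≅ Z^18.

Boundary ∂_1: C_1 → C_0 maps an edge to its endpoints' difference, ∂[p,q] = q − p.
The 9×27 boundary matrix has rank 8 and Smith normal form diag(1,1,1,1,1,1,1,1).

Boundary ∂_2: C_2 → C_1 sends each 2-simplex [p,q,r] to [q,r] − [p,r] + [p,q]. For instance
  ∂[3,6,8] = [6,8] − [3,8] + [3,6],
  ∂[0,6,7] = [6,7] − [0,7] + [0,6].
The resulting 27×18 matrix has rank 18, and its Smith normal form has invariant factors (1,1,1,1,1,1,1,1,1,1,1,1,1,1,1,1,1,2).

Now H_k = ker ∂_k / im ∂_{k+1}, so:

  H_1: rank ker ∂_1 − rank ∂_2 = (27 − 8) − 18 = 1, and ∂_2 has invariant factor 2 > 1, so H_1 = Z ⊕ Z/2.

(K is a triangulation of the Klein bottle.)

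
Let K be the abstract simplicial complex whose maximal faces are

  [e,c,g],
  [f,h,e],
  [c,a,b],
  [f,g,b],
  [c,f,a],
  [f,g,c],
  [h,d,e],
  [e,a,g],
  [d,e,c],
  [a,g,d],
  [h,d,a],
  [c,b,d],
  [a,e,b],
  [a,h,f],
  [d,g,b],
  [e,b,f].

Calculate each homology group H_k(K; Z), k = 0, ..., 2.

Fix the vertex order a < b < c < d < e < f < g < h and write every simplex with vertices in increasing order. Then dim K = 2 and the simplices of K are:

  0-simplices (8): a, b, c, d, e, f, g, h
  1-simplices (24): ab, ac, ad, ae, af, ag, ah, bc, bd, be, bf, bg, cd, ce, cf, cg, de, dg, dh, ef, eg, eh, fg, fh
  2-simplices (16): abc, abe, acf, adg, adh, aeg, afh, bcd, bdg, bef, bfg, cde, ceg, cfg, deh, efh

Hence C_0 ≅ Z^8, C_1 ≅ Z^24, C_2 ≅ Z^16.

∂_1: C_1 → C_0 is given by ∂[p,q] = [q] − [p].
As a 8×24 matrix over Z this has rank 7, with invariant factors (1,1,1,1,1,1,1).

∂_2: C_2 → C_1 acts by ∂[p,q,r] = [q,r] − [p,r] + [p,q]. For instance
  ∂efh = fh − eh + ef,
  ∂deh = eh − dh + de.
The 24×16 boundary matrix has rank 15 and Smith normal form diag(1,1,1,1,1,1,1,1,1,1,1,1,1,1,1).

Now H_k = ker ∂_k / im ∂_{k+1}, so:

  H_0: rank C_0 − rank ∂_1 = 8 − 7 = 1, and the invariant factors of ∂_1 are all 1, so H_0 = Z.
  H_1: rank ker ∂_1 − rank ∂_2 = (24 − 7) − 15 = 2, and the invariant factors of ∂_2 are all 1, so H_1 = Z^2.
  H_2: rank ker ∂_2 − rank ∂_3 = (16 − 15) − 0 = 1, and there is no ∂_3, so H_2 = Z.

H_0 = Z,  H_1 = Z^2,  H_2 = Z.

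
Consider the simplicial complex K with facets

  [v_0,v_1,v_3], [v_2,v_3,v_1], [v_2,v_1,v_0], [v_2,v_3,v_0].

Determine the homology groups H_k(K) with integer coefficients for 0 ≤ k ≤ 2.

H_0 = Z,  H_1 = 0,  H_2 = Z.

K has 4 vertices, 6 edges, 4 triangles.
rank ∂_0 = 0, rank ∂_1 = 3 ⇒ b_0 = 4 − 0 − 3 = 1; all invariant factors of ∂_1 are 1 so no torsion. So H_0 = Z.
rank ∂_1 = 3, rank ∂_2 = 3 ⇒ b_1 = 6 − 3 − 3 = 0; all invariant factors of ∂_2 are 1 so no torsion. So H_1 = 0.
rank ∂_2 = 3, rank ∂_3 = 0 ⇒ b_2 = 4 − 3 − 0 = 1. So H_2 = Z.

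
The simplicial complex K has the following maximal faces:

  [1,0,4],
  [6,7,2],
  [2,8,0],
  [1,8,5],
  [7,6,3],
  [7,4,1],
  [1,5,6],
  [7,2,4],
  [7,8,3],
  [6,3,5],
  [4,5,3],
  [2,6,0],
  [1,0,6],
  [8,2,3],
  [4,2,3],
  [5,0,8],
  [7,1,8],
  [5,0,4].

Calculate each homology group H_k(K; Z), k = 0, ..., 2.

Take the total order 0 < 1 < 2 < 3 < 4 < 5 < 6 < 7 < 8 on the vertex set. Then K (dimension 2) consists of the simplices:

  0-simplices (9): [0], [1], [2], [3], [4], [5], [6], [7], [8]
  1-simplices (27): (27 of them)
  2-simplices (18): [0,1,4], [0,1,6], [0,2,6], [0,2,8], [0,4,5], [0,5,8], [1,4,7], [1,5,6], [1,5,8], [1,7,8], [2,3,4], [2,3,8], [2,4,7], [2,6,7], [3,4,5], [3,5,6], [3,6,7], [3,7,8]

Hence C_0 ≅ Z^9, C_1 ≅ Z^27, C_2 ≅ Z^18.

The boundary map ∂_1: C_1 → C_0 is given by ∂[p,q] = [q] − [p]. For instance
  ∂[4,7] = [7] − [4].
As a 9×27 matrix over Z this has rank 8, with invariant factors (1,1,1,1,1,1,1,1).

Boundary ∂_2: C_2 → C_1 sends each 2-simplex [p,q,r] to [q,r] − [p,r] + [p,q]. For instance
  ∂[1,7,8] = [7,8] − [1,8] + [1,7],
  ∂[3,4,5] = [4,5] − [3,5] + [3,4].
This gives a 27×18 integer matrix of rank 18; reducing to Smith normal form yields diagonal entries (1,1,1,1,1,1,1,1,1,1,1,1,1,1,1,1,1,2).

Computing H_k = (kernel of ∂_k) / (image of ∂_{k+1}):

  H_0: rank C_0 − rank ∂_1 = 9 − 8 = 1, and the invariant factors of ∂_1 are all 1, so H_0 ≅ Z.
  H_1: rank ker ∂_1 − rank ∂_2 = (27 − 8) − 18 = 1, and ∂_2 has invariant factor 2 > 1, so H_1 ≅ Z ⊕ Z/2Z.
  H_2: rank ker ∂_2 − rank ∂_3 = (18 − 18) − 0 = 0, and there is no ∂_3, so H_2 ≅ 0.

H_0 = Z,  H_1 = Z ⊕ Z/2Z,  H_2 = 0.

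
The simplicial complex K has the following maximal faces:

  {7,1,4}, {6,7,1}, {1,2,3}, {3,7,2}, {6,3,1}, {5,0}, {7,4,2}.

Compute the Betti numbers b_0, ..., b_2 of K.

b_0 = 2, b_1 = 1, b_2 = 0.

Order the vertices as 0 < 1 < 2 < 3 < 4 < 5 < 6 < 7. Listing each simplex with vertices in this order, K has dimension 2 with simplices:

  0-simplices (8): [0], [1], [2], [3], [4], [5], [6], [7]
  1-simplices (13): [0,5], [1,2], [1,3], [1,4], [1,6], [1,7], [2,3], [2,4], [2,7], [3,6], [3,7], [4,7], [6,7]
  2-simplices (6): [1,2,3], [1,3,6], [1,4,7], [1,6,7], [2,3,7], [2,4,7]

so the chain groups are C_0 ≅ Z^8, C_1 ≅ Z^13, C_2 ≅ Z^6.

The boundary map ∂_1: C_1 → C_0 is given by ∂[p,q] = [q] − [p]. For instance
  ∂[3,7] = [7] − [3].
The resulting 8×13 matrix has rank 6, and its Smith normal form has invariant factors (1,1,1,1,1,1).

The boundary map ∂_2: C_2 → C_1 maps a triangle to the signed sum of its edges. For instance
  ∂[1,6,7] = [6,7] − [1,7] + [1,6],
  ∂[2,4,7] = [4,7] − [2,7] + [2,4].
This gives a 13×6 integer matrix of rank 6; reducing to Smith normal form yields diagonal entries (1,1,1,1,1,1).

From H_k ≅ ker(∂_k) / im(∂_{k+1}) we obtain:

  H_0: rank C_0 − rank ∂_1 = 8 − 6 = 2, and the invariant factors of ∂_1 are all 1, so H_0 = Z^2.
  H_1: rank ker ∂_1 − rank ∂_2 = (13 − 6) − 6 = 1, and the invariant factors of ∂_2 are all 1, so H_1 = Z.
  H_2: rank ker ∂_2 − rank ∂_3 = (6 − 6) − 0 = 0, and there is no ∂_3, so H_2 = 0.

As a check, the Euler characteristic is 8 − 13 + 6 = 1, which agrees with 2 − 1 + 0 = 1.
(K is a triangulation of the disjoint union of the cylinder S^1 x I and the 1-simplex.)

Hence the Betti numbers are b_0 = 2, b_1 = 1, b_2 = 0.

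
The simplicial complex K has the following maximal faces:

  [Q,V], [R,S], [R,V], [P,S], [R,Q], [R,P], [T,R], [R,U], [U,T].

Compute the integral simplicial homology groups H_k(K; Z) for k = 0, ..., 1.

H_0 = Z,  H_1 = Z^3.

Fix the vertex order P < Q < R < S < T < U < V and write every simplex with vertices in increasing order. Then dim K = 1 and the simplices of K are:

  0-simplices (7): P, Q, R, S, T, U, V
  1-simplices (9): PR, PS, QR, QV, RS, RT, RU, RV, TU

Hence C_0 ≅ Z^7, C_1 ≅ Z^9.

The boundary map ∂_1: C_1 → C_0 is given by ∂[p,q] = [q] − [p].
This gives a 7×9 integer matrix of rank 6; reducing to Smith normal form yields diagonal entries (1,1,1,1,1,1).

Computing H_k = (kernel of ∂_k) / (image of ∂_{k+1}):

  H_0: rank C_0 − rank ∂_1 = 7 − 6 = 1, and the invariant factors of ∂_1 are all 1, so H_0 = Z.
  H_1: rank ker ∂_1 − rank ∂_2 = (9 − 6) − 0 = 3, and there is no ∂_2, so H_1 = Z^3.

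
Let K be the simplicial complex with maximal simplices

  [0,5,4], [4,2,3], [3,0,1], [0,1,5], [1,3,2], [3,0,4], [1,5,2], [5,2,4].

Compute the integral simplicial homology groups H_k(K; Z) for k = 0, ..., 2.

H_0 ≅ Z,  H_1 = 0,  H_2 ≅ Z.

We work with the vertex ordering 0 < 1 < 2 < 3 < 4 < 5. The simplices of K, each written with vertices in increasing order, are:

  0-simplices (6): [0], [1], [2], [3], [4], [5]
  1-simplices (12): [0,1], [0,3], [0,4], [0,5], [1,2], [1,3], [1,5], [2,3], [2,4], [2,5], [3,4], [4,5]
  2-simplices (8): [0,1,3], [0,1,5], [0,3,4], [0,4,5], [1,2,3], [1,2,5], [2,3,4], [2,4,5]

Hence C_0 ≅ Z^6, C_1 ≅ Z^12, C_2 ≅ Z^8.

∂_1: C_1 → C_0 sends each edge [p,q] (with p < q) to q − p. For instance
  ∂[0,1] = [1] − [0].
As a 6×12 matrix over Z this has rank 5, with invariant factors (1,1,1,1,1).

Boundary ∂_2: C_2 → C_1 sends each 2-simplex [p,q,r] to [q,r] − [p,r] + [p,q]. For instance
  ∂[0,3,4] = [3,4] − [0,4] + [0,3],
  ∂[2,3,4] = [3,4] − [2,4] + [2,3].
The resulting 12×8 matrix has rank 7, and its Smith normal form has invariant factors (1,1,1,1,1,1,1).

Computing H_k = (kernel of ∂_k) / (image of ∂_{k+1}):

  H_0: rank C_0 − rank ∂_1 = 6 − 5 = 1, and the invariant factors of ∂_1 are all 1, so H_0 = Z.
  H_1: rank ker ∂_1 − rank ∂_2 = (12 − 5) − 7 = 0, and the invariant factors of ∂_2 are all 1, so H_1 = 0.
  H_2: rank ker ∂_2 − rank ∂_3 = (8 − 7) − 0 = 1, and there is no ∂_3, so H_2 = Z.

As a check, the Euler characteristic is 6 − 12 + 8 = 2, which agrees with 1 − 0 + 1 = 2.
(K is a triangulation of the 2-sphere S^2.)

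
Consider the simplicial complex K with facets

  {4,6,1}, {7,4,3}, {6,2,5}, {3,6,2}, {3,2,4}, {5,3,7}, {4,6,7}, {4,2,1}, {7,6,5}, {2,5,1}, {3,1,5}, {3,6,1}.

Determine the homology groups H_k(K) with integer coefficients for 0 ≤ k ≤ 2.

H_0 ≅ Z,  H_1 ≅ Z/2,  H_2 = 0.

Fix the vertex order 1 < 2 < 3 < 4 < 5 < 6 < 7 and write every simplex with vertices in increasing order. Then dim K = 2 and the simplices of K are:

  0-simplices (7): [1], [2], [3], [4], [5], [6], [7]
  1-simplices (18): [1,2], [1,3], [1,4], [1,5], [1,6], [2,3], [2,4], [2,5], [2,6], [3,4], [3,5], [3,6], [3,7], [4,6], [4,7], [5,6], [5,7], [6,7]
  2-simplices (12): [1,2,4], [1,2,5], [1,3,5], [1,3,6], [1,4,6], [2,3,4], [2,3,6], [2,5,6], [3,4,7], [3,5,7], [4,6,7], [5,6,7]

Hence C_0 ≅ Z^7, C_1 ≅ Z^18, C_2 ≅ Z^12.

Boundary ∂_1: C_1 → C_0 sends each edge [p,q] (with p < q) to q − p.
The 7×18 boundary matrix has rank 6 and Smith normal form diag(1,1,1,1,1,1).

Boundary ∂_2: C_2 → C_1 acts by ∂[p,q,r] = [q,r] − [p,r] + [p,q]. For instance
  ∂[2,3,4] = [3,4] − [2,4] + [2,3],
  ∂[3,4,7] = [4,7] − [3,7] + [3,4].
The 18×12 boundary matrix has rank 12 and Smith normal form diag(1,1,1,1,1,1,1,1,1,1,1,2).

Computing H_k = (kernel of ∂_k) / (image of ∂_{k+1}):

  H_0: rank C_0 − rank ∂_1 = 7 − 6 = 1, and the invariant factors of ∂_1 are all 1, so H_0 ≅ Z.
  H_1: rank ker ∂_1 − rank ∂_2 = (18 − 6) − 12 = 0, and ∂_2 has invariant factor 2 > 1, so H_1 ≅ Z/2.
  H_2: rank ker ∂_2 − rank ∂_3 = (12 − 12) − 0 = 0, and there is no ∂_3, so H_2 ≅ 0.

As a check, the Euler characteristic is 7 − 18 + 12 = 1, which agrees with 1 − 0 + 0 = 1.
(K is a triangulation of the real projective plane RP^2.)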